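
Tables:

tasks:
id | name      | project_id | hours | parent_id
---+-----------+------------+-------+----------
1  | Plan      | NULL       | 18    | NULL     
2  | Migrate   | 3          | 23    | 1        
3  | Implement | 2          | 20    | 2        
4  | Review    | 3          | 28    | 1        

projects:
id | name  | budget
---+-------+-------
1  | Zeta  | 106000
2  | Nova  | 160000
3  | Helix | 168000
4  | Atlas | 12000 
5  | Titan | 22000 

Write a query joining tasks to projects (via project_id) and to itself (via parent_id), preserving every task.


Two LEFT JOINs from the same base table tasks: one to projects via project_id, one to tasks itself via parent_id. Both are LEFT so every task is preserved.
Match against projects:
  - task 1 (Plan): project_id=NULL, no match -> kept with NULL
  - task 2 (Migrate): project_id=3 -> matches Helix
  - task 3 (Implement): project_id=2 -> matches Nova
  - task 4 (Review): project_id=3 -> matches Helix
Match against tasks (self):
  - task 1 (Plan): parent_id=NULL -> NULL
  - task 2 (Migrate): parent_id=1 -> Plan
  - task 3 (Implement): parent_id=2 -> Migrate
  - task 4 (Review): parent_id=1 -> Plan

SQL:
SELECT a.name, b.name AS project, c.name AS parent
FROM tasks a
LEFT JOIN projects b ON a.project_id = b.id
LEFT JOIN tasks c ON a.parent_id = c.id

Result:
name      | project | parent 
----------+---------+--------
Plan      | NULL    | NULL   
Migrate   | Helix   | Plan   
Implement | Nova    | Migrate
Review    | Helix   | Plan   


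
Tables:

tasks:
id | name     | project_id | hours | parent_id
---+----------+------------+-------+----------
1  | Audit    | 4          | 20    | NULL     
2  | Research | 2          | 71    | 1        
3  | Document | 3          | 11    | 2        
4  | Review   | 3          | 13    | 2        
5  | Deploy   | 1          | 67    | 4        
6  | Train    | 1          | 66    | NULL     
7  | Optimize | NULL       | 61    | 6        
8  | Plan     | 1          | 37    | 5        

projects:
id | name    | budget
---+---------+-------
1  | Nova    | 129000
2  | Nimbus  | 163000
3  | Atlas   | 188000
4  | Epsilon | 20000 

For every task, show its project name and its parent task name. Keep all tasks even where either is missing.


Two LEFT JOINs from the same base table tasks: one to projects via project_id, one to tasks itself via parent_id. Both are LEFT so every task is preserved.
Match against projects:
  - task 1 (Audit): project_id=4 -> matches Epsilon
  - task 2 (Research): project_id=2 -> matches Nimbus
  - task 3 (Document): project_id=3 -> matches Atlas
  - task 4 (Review): project_id=3 -> matches Atlas
  - task 5 (Deploy): project_id=1 -> matches Nova
  - task 6 (Train): project_id=1 -> matches Nova
  - task 7 (Optimize): project_id=NULL, no match -> kept with NULL
  - task 8 (Plan): project_id=1 -> matches Nova
Match against tasks (self):
  - task 1 (Audit): parent_id=NULL -> NULL
  - task 2 (Research): parent_id=1 -> Audit
  - task 3 (Document): parent_id=2 -> Research
  - task 4 (Review): parent_id=2 -> Research
  - task 5 (Deploy): parent_id=4 -> Review
  - task 6 (Train): parent_id=NULL -> NULL
  - task 7 (Optimize): parent_id=6 -> Train
  - task 8 (Plan): parent_id=5 -> Deploy

SQL:
SELECT a.name, b.name AS project, c.name AS parent
FROM tasks a
LEFT JOIN projects b ON a.project_id = b.id
LEFT JOIN tasks c ON a.parent_id = c.id

Result:
name     | project | parent  
---------+---------+---------
Audit    | Epsilon | NULL    
Research | Nimbus  | Audit   
Document | Atlas   | Research
Review   | Atlas   | Research
Deploy   | Nova    | Review  
Train    | Nova    | NULL    
Optimize | NULL    | Train   
Plan     | Nova    | Deploy  


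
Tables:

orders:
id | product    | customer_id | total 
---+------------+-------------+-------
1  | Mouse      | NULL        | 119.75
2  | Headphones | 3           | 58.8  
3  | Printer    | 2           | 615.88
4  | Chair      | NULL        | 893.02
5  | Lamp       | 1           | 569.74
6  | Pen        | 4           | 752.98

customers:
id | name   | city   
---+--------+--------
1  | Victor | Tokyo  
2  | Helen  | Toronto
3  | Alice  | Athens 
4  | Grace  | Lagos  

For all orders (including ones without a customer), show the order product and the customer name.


LEFT JOIN keeps every row from orders (the left table); where customer_id has no match in customers, the customer columns become NULL. Walk through each order:
  - order 1 (Mouse): customer_id=NULL, no match -> kept with NULL
  - order 2 (Headphones): customer_id=3 -> matches Alice
  - order 3 (Printer): customer_id=2 -> matches Helen
  - order 4 (Chair): customer_id=NULL, no match -> kept with NULL
  - order 5 (Lamp): customer_id=1 -> matches Victor
  - order 6 (Pen): customer_id=4 -> matches Grace
All 6 rows appear; 2 have NULL customer.

SQL:
SELECT a.product, b.name AS customer
FROM orders a
LEFT JOIN customers b ON a.customer_id = b.id

Result:
product    | customer
-----------+---------
Mouse      | NULL    
Headphones | Alice   
Printer    | Helen   
Chair      | NULL    
Lamp       | Victor  
Pen        | Grace   


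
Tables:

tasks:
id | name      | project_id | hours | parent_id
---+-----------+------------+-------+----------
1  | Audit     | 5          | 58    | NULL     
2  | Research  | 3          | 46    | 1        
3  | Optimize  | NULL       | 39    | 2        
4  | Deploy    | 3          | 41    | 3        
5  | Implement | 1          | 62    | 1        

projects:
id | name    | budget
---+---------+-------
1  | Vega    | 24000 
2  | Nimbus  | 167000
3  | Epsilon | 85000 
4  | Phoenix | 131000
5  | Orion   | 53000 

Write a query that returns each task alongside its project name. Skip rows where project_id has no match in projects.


INNER JOIN keeps only tasks rows whose project_id matches an id in projects. Walk through each task:
  - task 1 (Audit): project_id=5 -> matches Orion
  - task 2 (Research): project_id=3 -> matches Epsilon
  - task 3 (Optimize): project_id=NULL, no match -> dropped
  - task 4 (Deploy): project_id=3 -> matches Epsilon
  - task 5 (Implement): project_id=1 -> matches Vega
So 1 of 5 rows is dropped.

SQL:
SELECT a.name, b.name AS project
FROM tasks a
INNER JOIN projects b ON a.project_id = b.id

Result:
name      | project
----------+--------
Audit     | Orion  
Research  | Epsilon
Deploy    | Epsilon
Implement | Vega   


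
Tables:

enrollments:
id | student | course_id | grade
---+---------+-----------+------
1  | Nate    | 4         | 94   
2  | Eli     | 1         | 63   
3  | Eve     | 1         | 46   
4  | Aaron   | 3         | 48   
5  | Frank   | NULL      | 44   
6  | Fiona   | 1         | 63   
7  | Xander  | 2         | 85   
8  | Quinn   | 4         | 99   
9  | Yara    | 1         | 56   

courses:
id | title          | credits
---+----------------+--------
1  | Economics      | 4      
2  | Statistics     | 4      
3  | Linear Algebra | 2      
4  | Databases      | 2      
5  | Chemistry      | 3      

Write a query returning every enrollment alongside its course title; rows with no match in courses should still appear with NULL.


LEFT JOIN keeps every row from enrollments (the left table); where course_id has no match in courses, the course columns become NULL. Walk through each enrollment:
  - enrollment 1 (Nate): course_id=4 -> matches Databases
  - enrollment 2 (Eli): course_id=1 -> matches Economics
  - enrollment 3 (Eve): course_id=1 -> matches Economics
  - enrollment 4 (Aaron): course_id=3 -> matches Linear Algebra
  - enrollment 5 (Frank): course_id=NULL, no match -> kept with NULL
  - enrollment 6 (Fiona): course_id=1 -> matches Economics
  - enrollment 7 (Xander): course_id=2 -> matches Statistics
  - enrollment 8 (Quinn): course_id=4 -> matches Databases
  - enrollment 9 (Yara): course_id=1 -> matches Economics
All 9 rows appear; 1 has NULL course.

SQL:
SELECT a.student, b.title AS course
FROM enrollments a
LEFT JOIN courses b ON a.course_id = b.id

Result:
student | course        
--------+---------------
Nate    | Databases     
Eli     | Economics     
Eve     | Economics     
Aaron   | Linear Algebra
Frank   | NULL          
Fiona   | Economics     
Xander  | Statistics    
Quinn   | Databases     
Yara    | Economics     


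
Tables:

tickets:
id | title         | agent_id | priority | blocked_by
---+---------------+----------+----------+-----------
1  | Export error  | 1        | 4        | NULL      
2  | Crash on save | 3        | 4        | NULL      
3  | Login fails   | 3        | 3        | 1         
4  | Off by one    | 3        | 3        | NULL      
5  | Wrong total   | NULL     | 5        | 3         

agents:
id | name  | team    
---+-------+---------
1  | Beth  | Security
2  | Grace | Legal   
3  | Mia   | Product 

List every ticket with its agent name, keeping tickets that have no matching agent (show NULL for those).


LEFT JOIN keeps every row from tickets (the left table); where agent_id has no match in agents, the agent columns become NULL. Walk through each ticket:
  - ticket 1 (Export error): agent_id=1 -> matches Beth
  - ticket 2 (Crash on save): agent_id=3 -> matches Mia
  - ticket 3 (Login fails): agent_id=3 -> matches Mia
  - ticket 4 (Off by one): agent_id=3 -> matches Mia
  - ticket 5 (Wrong total): agent_id=NULL, no match -> kept with NULL
All 5 rows appear; 1 has NULL agent.

SQL:
SELECT a.title, b.name AS agent
FROM tickets a
LEFT JOIN agents b ON a.agent_id = b.id

Result:
title         | agent
--------------+------
Export error  | Beth 
Crash on save | Mia  
Login fails   | Mia  
Off by one    | Mia  
Wrong total   | NULL 


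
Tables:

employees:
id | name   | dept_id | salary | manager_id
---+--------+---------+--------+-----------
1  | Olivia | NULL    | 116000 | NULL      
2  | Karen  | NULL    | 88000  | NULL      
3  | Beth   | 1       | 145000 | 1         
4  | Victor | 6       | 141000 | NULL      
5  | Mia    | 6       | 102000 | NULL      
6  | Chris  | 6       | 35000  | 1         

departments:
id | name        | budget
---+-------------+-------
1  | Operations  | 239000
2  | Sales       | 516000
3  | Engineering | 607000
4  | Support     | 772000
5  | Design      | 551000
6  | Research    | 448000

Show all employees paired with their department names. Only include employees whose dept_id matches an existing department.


INNER JOIN keeps only employees rows whose dept_id matches an id in departments. Walk through each employee:
  - employee 1 (Olivia): dept_id=NULL, no match -> dropped
  - employee 2 (Karen): dept_id=NULL, no match -> dropped
  - employee 3 (Beth): dept_id=1 -> matches Operations
  - employee 4 (Victor): dept_id=6 -> matches Research
  - employee 5 (Mia): dept_id=6 -> matches Research
  - employee 6 (Chris): dept_id=6 -> matches Research
So 2 of 6 rows are dropped.

SQL:
SELECT a.name, b.name AS department
FROM employees a
INNER JOIN departments b ON a.dept_id = b.id

Result:
name   | department
-------+-----------
Beth   | Operations
Victor | Research  
Mia    | Research  
Chris  | Research  


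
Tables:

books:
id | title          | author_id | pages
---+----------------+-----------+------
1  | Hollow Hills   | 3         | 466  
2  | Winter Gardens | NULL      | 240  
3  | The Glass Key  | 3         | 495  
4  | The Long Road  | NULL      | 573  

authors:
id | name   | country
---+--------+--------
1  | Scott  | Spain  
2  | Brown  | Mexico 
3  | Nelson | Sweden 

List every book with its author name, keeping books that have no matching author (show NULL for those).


LEFT JOIN keeps every row from books (the left table); where author_id has no match in authors, the author columns become NULL. Walk through each book:
  - book 1 (Hollow Hills): author_id=3 -> matches Nelson
  - book 2 (Winter Gardens): author_id=NULL, no match -> kept with NULL
  - book 3 (The Glass Key): author_id=3 -> matches Nelson
  - book 4 (The Long Road): author_id=NULL, no match -> kept with NULL
All 4 rows appear; 2 have NULL author.

SQL:
SELECT a.title, b.name AS author
FROM books a
LEFT JOIN authors b ON a.author_id = b.id

Result:
title          | author
---------------+-------
Hollow Hills   | Nelson
Winter Gardens | NULL  
The Glass Key  | Nelson
The Long Road  | NULL  


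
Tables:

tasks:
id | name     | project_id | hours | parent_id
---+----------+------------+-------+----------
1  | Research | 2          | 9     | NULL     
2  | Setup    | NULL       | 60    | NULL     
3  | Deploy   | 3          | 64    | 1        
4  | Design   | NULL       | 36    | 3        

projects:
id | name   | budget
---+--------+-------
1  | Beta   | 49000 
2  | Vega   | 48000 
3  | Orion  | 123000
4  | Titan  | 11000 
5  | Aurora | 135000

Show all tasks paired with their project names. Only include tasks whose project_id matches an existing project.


INNER JOIN keeps only tasks rows whose project_id matches an id in projects. Walk through each task:
  - task 1 (Research): project_id=2 -> matches Vega
  - task 2 (Setup): project_id=NULL, no match -> dropped
  - task 3 (Deploy): project_id=3 -> matches Orion
  - task 4 (Design): project_id=NULL, no match -> dropped
So 2 of 4 rows are dropped.

SQL:
SELECT a.name, b.name AS project
FROM tasks a
INNER JOIN projects b ON a.project_id = b.id

Result:
name     | project
---------+--------
Research | Vega   
Deploy   | Orion  


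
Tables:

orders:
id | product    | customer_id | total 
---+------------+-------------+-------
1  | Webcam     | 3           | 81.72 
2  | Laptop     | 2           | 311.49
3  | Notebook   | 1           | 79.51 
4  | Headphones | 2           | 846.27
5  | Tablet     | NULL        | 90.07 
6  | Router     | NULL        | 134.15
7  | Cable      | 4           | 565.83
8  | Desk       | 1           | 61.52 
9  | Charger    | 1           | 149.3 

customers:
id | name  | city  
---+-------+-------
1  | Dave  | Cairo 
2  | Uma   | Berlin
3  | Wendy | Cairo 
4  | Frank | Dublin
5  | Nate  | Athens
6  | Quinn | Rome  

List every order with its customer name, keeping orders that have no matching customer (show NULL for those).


LEFT JOIN keeps every row from orders (the left table); where customer_id has no match in customers, the customer columns become NULL. Walk through each order:
  - order 1 (Webcam): customer_id=3 -> matches Wendy
  - order 2 (Laptop): customer_id=2 -> matches Uma
  - order 3 (Notebook): customer_id=1 -> matches Dave
  - order 4 (Headphones): customer_id=2 -> matches Uma
  - order 5 (Tablet): customer_id=NULL, no match -> kept with NULL
  - order 6 (Router): customer_id=NULL, no match -> kept with NULL
  - order 7 (Cable): customer_id=4 -> matches Frank
  - order 8 (Desk): customer_id=1 -> matches Dave
  - order 9 (Charger): customer_id=1 -> matches Dave
All 9 rows appear; 2 have NULL customer.

SQL:
SELECT a.product, b.name AS customer
FROM orders a
LEFT JOIN customers b ON a.customer_id = b.id

Result:
product    | customer
-----------+---------
Webcam     | Wendy   
Laptop     | Uma     
Notebook   | Dave    
Headphones | Uma     
Tablet     | NULL    
Router     | NULL    
Cable      | Frank   
Desk       | Dave    
Charger    | Dave    


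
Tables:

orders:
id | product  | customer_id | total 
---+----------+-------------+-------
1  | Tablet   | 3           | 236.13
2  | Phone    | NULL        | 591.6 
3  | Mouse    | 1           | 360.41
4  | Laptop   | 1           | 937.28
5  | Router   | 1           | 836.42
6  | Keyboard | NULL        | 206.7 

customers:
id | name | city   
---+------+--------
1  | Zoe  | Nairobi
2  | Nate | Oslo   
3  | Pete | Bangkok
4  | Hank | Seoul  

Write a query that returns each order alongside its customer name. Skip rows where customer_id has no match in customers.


INNER JOIN keeps only orders rows whose customer_id matches an id in customers. Walk through each order:
  - order 1 (Tablet): customer_id=3 -> matches Pete
  - order 2 (Phone): customer_id=NULL, no match -> dropped
  - order 3 (Mouse): customer_id=1 -> matches Zoe
  - order 4 (Laptop): customer_id=1 -> matches Zoe
  - order 5 (Router): customer_id=1 -> matches Zoe
  - order 6 (Keyboard): customer_id=NULL, no match -> dropped
So 2 of 6 rows are dropped.

SQL:
SELECT a.product, b.name AS customer
FROM orders a
INNER JOIN customers b ON a.customer_id = b.id

Result:
product | customer
--------+---------
Tablet  | Pete    
Mouse   | Zoe     
Laptop  | Zoe     
Router  | Zoe     


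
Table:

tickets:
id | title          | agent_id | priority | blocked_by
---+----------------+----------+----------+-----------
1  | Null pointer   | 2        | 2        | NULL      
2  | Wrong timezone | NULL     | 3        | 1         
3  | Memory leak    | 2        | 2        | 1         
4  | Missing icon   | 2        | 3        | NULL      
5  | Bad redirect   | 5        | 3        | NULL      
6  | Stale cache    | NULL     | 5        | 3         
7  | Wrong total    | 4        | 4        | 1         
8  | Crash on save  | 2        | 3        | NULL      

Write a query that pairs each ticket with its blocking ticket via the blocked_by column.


This is a self-join: tickets is joined to a second copy of itself, matching each row's blocked_by to another row's id. Use LEFT JOIN so rows with blocked_by=NULL are kept.
  - ticket 1 (Null pointer): blocked_by=NULL -> NULL
  - ticket 2 (Wrong timezone): blocked_by=1 -> Null pointer
  - ticket 3 (Memory leak): blocked_by=1 -> Null pointer
  - ticket 4 (Missing icon): blocked_by=NULL -> NULL
  - ticket 5 (Bad redirect): blocked_by=NULL -> NULL
  - ticket 6 (Stale cache): blocked_by=3 -> Memory leak
  - ticket 7 (Wrong total): blocked_by=1 -> Null pointer
  - ticket 8 (Crash on save): blocked_by=NULL -> NULL

SQL:
SELECT a.title AS item, b.title AS blocked_by
FROM tickets a
LEFT JOIN tickets b ON a.blocked_by = b.id

Result:
item           | blocked_by  
---------------+-------------
Null pointer   | NULL        
Wrong timezone | Null pointer
Memory leak    | Null pointer
Missing icon   | NULL        
Bad redirect   | NULL        
Stale cache    | Memory leak 
Wrong total    | Null pointer
Crash on save  | NULL        


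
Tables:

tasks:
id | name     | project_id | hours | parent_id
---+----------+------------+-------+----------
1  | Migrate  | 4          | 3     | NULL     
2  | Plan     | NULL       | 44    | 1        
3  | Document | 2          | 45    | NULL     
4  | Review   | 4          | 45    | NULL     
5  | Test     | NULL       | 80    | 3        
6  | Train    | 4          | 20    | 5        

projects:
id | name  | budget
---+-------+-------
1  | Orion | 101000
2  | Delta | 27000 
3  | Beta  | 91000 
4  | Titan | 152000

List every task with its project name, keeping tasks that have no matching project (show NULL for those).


LEFT JOIN keeps every row from tasks (the left table); where project_id has no match in projects, the project columns become NULL. Walk through each task:
  - task 1 (Migrate): project_id=4 -> matches Titan
  - task 2 (Plan): project_id=NULL, no match -> kept with NULL
  - task 3 (Document): project_id=2 -> matches Delta
  - task 4 (Review): project_id=4 -> matches Titan
  - task 5 (Test): project_id=NULL, no match -> kept with NULL
  - task 6 (Train): project_id=4 -> matches Titan
All 6 rows appear; 2 have NULL project.

SQL:
SELECT a.name, b.name AS project
FROM tasks a
LEFT JOIN projects b ON a.project_id = b.id

Result:
name     | project
---------+--------
Migrate  | Titan  
Plan     | NULL   
Document | Delta  
Review   | Titan  
Test     | NULL   
Train    | Titan  


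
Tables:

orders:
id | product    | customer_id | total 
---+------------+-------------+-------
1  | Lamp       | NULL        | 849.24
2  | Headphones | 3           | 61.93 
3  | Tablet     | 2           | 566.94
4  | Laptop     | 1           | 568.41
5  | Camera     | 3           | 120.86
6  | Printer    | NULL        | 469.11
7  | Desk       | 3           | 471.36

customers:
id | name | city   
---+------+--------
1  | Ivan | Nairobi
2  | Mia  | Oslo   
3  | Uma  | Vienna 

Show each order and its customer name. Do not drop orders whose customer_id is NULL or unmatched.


LEFT JOIN keeps every row from orders (the left table); where customer_id has no match in customers, the customer columns become NULL. Walk through each order:
  - order 1 (Lamp): customer_id=NULL, no match -> kept with NULL
  - order 2 (Headphones): customer_id=3 -> matches Uma
  - order 3 (Tablet): customer_id=2 -> matches Mia
  - order 4 (Laptop): customer_id=1 -> matches Ivan
  - order 5 (Camera): customer_id=3 -> matches Uma
  - order 6 (Printer): customer_id=NULL, no match -> kept with NULL
  - order 7 (Desk): customer_id=3 -> matches Uma
All 7 rows appear; 2 have NULL customer.

SQL:
SELECT a.product, b.name AS customer
FROM orders a
LEFT JOIN customers b ON a.customer_id = b.id

Result:
product    | customer
-----------+---------
Lamp       | NULL    
Headphones | Uma     
Tablet     | Mia     
Laptop     | Ivan    
Camera     | Uma     
Printer    | NULL    
Desk       | Uma     


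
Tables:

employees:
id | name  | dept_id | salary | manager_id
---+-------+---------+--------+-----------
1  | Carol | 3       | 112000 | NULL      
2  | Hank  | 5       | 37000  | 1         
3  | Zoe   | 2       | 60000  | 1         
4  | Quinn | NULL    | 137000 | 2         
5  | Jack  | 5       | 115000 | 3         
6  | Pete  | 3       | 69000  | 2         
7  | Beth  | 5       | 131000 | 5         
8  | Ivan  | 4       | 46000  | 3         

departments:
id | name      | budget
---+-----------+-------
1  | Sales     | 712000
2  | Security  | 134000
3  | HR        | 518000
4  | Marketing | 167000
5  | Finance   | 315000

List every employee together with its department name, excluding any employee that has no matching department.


INNER JOIN keeps only employees rows whose dept_id matches an id in departments. Walk through each employee:
  - employee 1 (Carol): dept_id=3 -> matches HR
  - employee 2 (Hank): dept_id=5 -> matches Finance
  - employee 3 (Zoe): dept_id=2 -> matches Security
  - employee 4 (Quinn): dept_id=NULL, no match -> dropped
  - employee 5 (Jack): dept_id=5 -> matches Finance
  - employee 6 (Pete): dept_id=3 -> matches HR
  - employee 7 (Beth): dept_id=5 -> matches Finance
  - employee 8 (Ivan): dept_id=4 -> matches Marketing
So 1 of 8 rows is dropped.

SQL:
SELECT a.name, b.name AS department
FROM employees a
INNER JOIN departments b ON a.dept_id = b.id

Result:
name  | department
------+-----------
Carol | HR        
Hank  | Finance   
Zoe   | Security  
Jack  | Finance   
Pete  | HR        
Beth  | Finance   
Ivan  | Marketing 


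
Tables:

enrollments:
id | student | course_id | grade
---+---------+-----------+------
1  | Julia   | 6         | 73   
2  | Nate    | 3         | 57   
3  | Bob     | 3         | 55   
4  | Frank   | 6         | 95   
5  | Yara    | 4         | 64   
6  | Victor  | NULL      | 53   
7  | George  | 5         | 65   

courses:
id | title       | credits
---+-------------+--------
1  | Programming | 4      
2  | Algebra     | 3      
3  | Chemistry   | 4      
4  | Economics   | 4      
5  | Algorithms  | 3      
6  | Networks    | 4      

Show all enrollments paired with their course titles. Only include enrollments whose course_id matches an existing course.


INNER JOIN keeps only enrollments rows whose course_id matches an id in courses. Walk through each enrollment:
  - enrollment 1 (Julia): course_id=6 -> matches Networks
  - enrollment 2 (Nate): course_id=3 -> matches Chemistry
  - enrollment 3 (Bob): course_id=3 -> matches Chemistry
  - enrollment 4 (Frank): course_id=6 -> matches Networks
  - enrollment 5 (Yara): course_id=4 -> matches Economics
  - enrollment 6 (Victor): course_id=NULL, no match -> dropped
  - enrollment 7 (George): course_id=5 -> matches Algorithms
So 1 of 7 rows is dropped.

SQL:
SELECT a.student, b.title AS course
FROM enrollments a
INNER JOIN courses b ON a.course_id = b.id

Result:
student | course    
--------+-----------
Julia   | Networks  
Nate    | Chemistry 
Bob     | Chemistry 
Frank   | Networks  
Yara    | Economics 
George  | Algorithms


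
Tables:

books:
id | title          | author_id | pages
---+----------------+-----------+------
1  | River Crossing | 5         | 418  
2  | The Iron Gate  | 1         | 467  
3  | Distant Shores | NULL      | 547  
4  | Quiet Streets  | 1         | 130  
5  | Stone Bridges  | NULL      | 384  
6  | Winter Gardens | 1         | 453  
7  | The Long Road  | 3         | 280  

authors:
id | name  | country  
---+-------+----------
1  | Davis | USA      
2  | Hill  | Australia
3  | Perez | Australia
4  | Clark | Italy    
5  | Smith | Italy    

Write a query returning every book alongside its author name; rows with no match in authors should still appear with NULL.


LEFT JOIN keeps every row from books (the left table); where author_id has no match in authors, the author columns become NULL. Walk through each book:
  - book 1 (River Crossing): author_id=5 -> matches Smith
  - book 2 (The Iron Gate): author_id=1 -> matches Davis
  - book 3 (Distant Shores): author_id=NULL, no match -> kept with NULL
  - book 4 (Quiet Streets): author_id=1 -> matches Davis
  - book 5 (Stone Bridges): author_id=NULL, no match -> kept with NULL
  - book 6 (Winter Gardens): author_id=1 -> matches Davis
  - book 7 (The Long Road): author_id=3 -> matches Perez
All 7 rows appear; 2 have NULL author.

SQL:
SELECT a.title, b.name AS author
FROM books a
LEFT JOIN authors b ON a.author_id = b.id

Result:
title          | author
---------------+-------
River Crossing | Smith 
The Iron Gate  | Davis 
Distant Shores | NULL  
Quiet Streets  | Davis 
Stone Bridges  | NULL  
Winter Gardens | Davis 
The Long Road  | Perez 


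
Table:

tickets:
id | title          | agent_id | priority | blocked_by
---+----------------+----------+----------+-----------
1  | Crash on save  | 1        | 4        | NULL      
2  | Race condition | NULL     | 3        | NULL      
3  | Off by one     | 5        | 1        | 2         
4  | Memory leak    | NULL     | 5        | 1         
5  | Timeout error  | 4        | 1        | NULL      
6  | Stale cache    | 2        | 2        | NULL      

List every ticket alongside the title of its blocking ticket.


This is a self-join: tickets is joined to a second copy of itself, matching each row's blocked_by to another row's id. Use LEFT JOIN so rows with blocked_by=NULL are kept.
  - ticket 1 (Crash on save): blocked_by=NULL -> NULL
  - ticket 2 (Race condition): blocked_by=NULL -> NULL
  - ticket 3 (Off by one): blocked_by=2 -> Race condition
  - ticket 4 (Memory leak): blocked_by=1 -> Crash on save
  - ticket 5 (Timeout error): blocked_by=NULL -> NULL
  - ticket 6 (Stale cache): blocked_by=NULL -> NULL

SQL:
SELECT a.title AS item, b.title AS blocked_by
FROM tickets a
LEFT JOIN tickets b ON a.blocked_by = b.id

Result:
item           | blocked_by    
---------------+---------------
Crash on save  | NULL          
Race condition | NULL          
Off by one     | Race condition
Memory leak    | Crash on save 
Timeout error  | NULL          
Stale cache    | NULL          


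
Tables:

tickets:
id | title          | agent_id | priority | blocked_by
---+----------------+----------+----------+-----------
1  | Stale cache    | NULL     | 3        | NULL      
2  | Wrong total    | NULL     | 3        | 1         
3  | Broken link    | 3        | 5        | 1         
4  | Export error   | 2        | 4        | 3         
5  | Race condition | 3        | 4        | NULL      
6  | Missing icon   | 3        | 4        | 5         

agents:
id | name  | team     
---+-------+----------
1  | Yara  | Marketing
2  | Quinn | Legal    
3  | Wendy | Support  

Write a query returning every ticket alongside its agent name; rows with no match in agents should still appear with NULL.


LEFT JOIN keeps every row from tickets (the left table); where agent_id has no match in agents, the agent columns become NULL. Walk through each ticket:
  - ticket 1 (Stale cache): agent_id=NULL, no match -> kept with NULL
  - ticket 2 (Wrong total): agent_id=NULL, no match -> kept with NULL
  - ticket 3 (Broken link): agent_id=3 -> matches Wendy
  - ticket 4 (Export error): agent_id=2 -> matches Quinn
  - ticket 5 (Race condition): agent_id=3 -> matches Wendy
  - ticket 6 (Missing icon): agent_id=3 -> matches Wendy
All 6 rows appear; 2 have NULL agent.

SQL:
SELECT a.title, b.name AS agent
FROM tickets a
LEFT JOIN agents b ON a.agent_id = b.id

Result:
title          | agent
---------------+------
Stale cache    | NULL 
Wrong total    | NULL 
Broken link    | Wendy
Export error   | Quinn
Race condition | Wendy
Missing icon   | Wendy


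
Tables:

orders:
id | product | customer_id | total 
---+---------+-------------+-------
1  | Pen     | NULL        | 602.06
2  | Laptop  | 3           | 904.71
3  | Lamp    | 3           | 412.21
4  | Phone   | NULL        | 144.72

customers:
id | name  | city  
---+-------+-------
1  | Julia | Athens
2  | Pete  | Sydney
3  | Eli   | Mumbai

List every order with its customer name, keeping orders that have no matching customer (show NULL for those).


LEFT JOIN keeps every row from orders (the left table); where customer_id has no match in customers, the customer columns become NULL. Walk through each order:
  - order 1 (Pen): customer_id=NULL, no match -> kept with NULL
  - order 2 (Laptop): customer_id=3 -> matches Eli
  - order 3 (Lamp): customer_id=3 -> matches Eli
  - order 4 (Phone): customer_id=NULL, no match -> kept with NULL
All 4 rows appear; 2 have NULL customer.

SQL:
SELECT a.product, b.name AS customer
FROM orders a
LEFT JOIN customers b ON a.customer_id = b.id

Result:
product | customer
--------+---------
Pen     | NULL    
Laptop  | Eli     
Lamp    | Eli     
Phone   | NULL    


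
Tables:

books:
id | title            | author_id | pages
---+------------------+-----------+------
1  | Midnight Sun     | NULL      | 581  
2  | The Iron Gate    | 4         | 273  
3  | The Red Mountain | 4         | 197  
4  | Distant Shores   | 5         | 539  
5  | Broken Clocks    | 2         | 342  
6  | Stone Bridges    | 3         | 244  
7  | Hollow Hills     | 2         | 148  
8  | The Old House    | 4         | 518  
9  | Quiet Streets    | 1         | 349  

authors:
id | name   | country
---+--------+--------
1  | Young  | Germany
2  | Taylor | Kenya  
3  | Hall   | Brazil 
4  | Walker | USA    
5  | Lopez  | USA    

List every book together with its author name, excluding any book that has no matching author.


INNER JOIN keeps only books rows whose author_id matches an id in authors. Walk through each book:
  - book 1 (Midnight Sun): author_id=NULL, no match -> dropped
  - book 2 (The Iron Gate): author_id=4 -> matches Walker
  - book 3 (The Red Mountain): author_id=4 -> matches Walker
  - book 4 (Distant Shores): author_id=5 -> matches Lopez
  - book 5 (Broken Clocks): author_id=2 -> matches Taylor
  - book 6 (Stone Bridges): author_id=3 -> matches Hall
  - book 7 (Hollow Hills): author_id=2 -> matches Taylor
  - book 8 (The Old House): author_id=4 -> matches Walker
  - book 9 (Quiet Streets): author_id=1 -> matches Young
So 1 of 9 rows is dropped.

SQL:
SELECT a.title, b.name AS author
FROM books a
INNER JOIN authors b ON a.author_id = b.id

Result:
title            | author
-----------------+-------
The Iron Gate    | Walker
The Red Mountain | Walker
Distant Shores   | Lopez 
Broken Clocks    | Taylor
Stone Bridges    | Hall  
Hollow Hills     | Taylor
The Old House    | Walker
Quiet Streets    | Young 


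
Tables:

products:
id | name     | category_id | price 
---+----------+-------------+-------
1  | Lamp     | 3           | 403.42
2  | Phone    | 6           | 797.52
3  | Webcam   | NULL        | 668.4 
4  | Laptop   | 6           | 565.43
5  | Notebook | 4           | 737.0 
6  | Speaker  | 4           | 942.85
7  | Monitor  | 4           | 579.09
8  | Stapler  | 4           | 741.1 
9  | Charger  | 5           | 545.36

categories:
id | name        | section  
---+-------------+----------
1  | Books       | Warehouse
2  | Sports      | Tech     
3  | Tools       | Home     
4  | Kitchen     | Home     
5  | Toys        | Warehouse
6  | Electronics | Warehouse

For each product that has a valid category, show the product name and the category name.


INNER JOIN keeps only products rows whose category_id matches an id in categories. Walk through each product:
  - product 1 (Lamp): category_id=3 -> matches Tools
  - product 2 (Phone): category_id=6 -> matches Electronics
  - product 3 (Webcam): category_id=NULL, no match -> dropped
  - product 4 (Laptop): category_id=6 -> matches Electronics
  - product 5 (Notebook): category_id=4 -> matches Kitchen
  - product 6 (Speaker): category_id=4 -> matches Kitchen
  - product 7 (Monitor): category_id=4 -> matches Kitchen
  - product 8 (Stapler): category_id=4 -> matches Kitchen
  - product 9 (Charger): category_id=5 -> matches Toys
So 1 of 9 rows is dropped.

SQL:
SELECT a.name, b.name AS category
FROM products a
INNER JOIN categories b ON a.category_id = b.id

Result:
name     | category   
---------+------------
Lamp     | Tools      
Phone    | Electronics
Laptop   | Electronics
Notebook | Kitchen    
Speaker  | Kitchen    
Monitor  | Kitchen    
Stapler  | Kitchen    
Charger  | Toys       


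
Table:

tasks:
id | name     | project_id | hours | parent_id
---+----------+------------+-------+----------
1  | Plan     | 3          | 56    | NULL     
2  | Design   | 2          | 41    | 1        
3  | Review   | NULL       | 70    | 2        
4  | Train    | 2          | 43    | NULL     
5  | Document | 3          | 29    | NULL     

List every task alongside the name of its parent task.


This is a self-join: tasks is joined to a second copy of itself, matching each row's parent_id to another row's id. Use LEFT JOIN so rows with parent_id=NULL are kept.
  - task 1 (Plan): parent_id=NULL -> NULL
  - task 2 (Design): parent_id=1 -> Plan
  - task 3 (Review): parent_id=2 -> Design
  - task 4 (Train): parent_id=NULL -> NULL
  - task 5 (Document): parent_id=NULL -> NULL

SQL:
SELECT a.name AS item, b.name AS parent
FROM tasks a
LEFT JOIN tasks b ON a.parent_id = b.id

Result:
item     | parent
---------+-------
Plan     | NULL  
Design   | Plan  
Review   | Design
Train    | NULL  
Document | NULL  


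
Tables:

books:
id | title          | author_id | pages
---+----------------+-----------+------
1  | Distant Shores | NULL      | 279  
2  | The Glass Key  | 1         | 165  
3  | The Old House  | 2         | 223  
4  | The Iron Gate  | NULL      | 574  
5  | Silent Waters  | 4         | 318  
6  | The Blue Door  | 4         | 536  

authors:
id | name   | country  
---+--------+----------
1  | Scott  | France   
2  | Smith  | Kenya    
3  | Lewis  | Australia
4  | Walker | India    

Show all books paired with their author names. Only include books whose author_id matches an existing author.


INNER JOIN keeps only books rows whose author_id matches an id in authors. Walk through each book:
  - book 1 (Distant Shores): author_id=NULL, no match -> dropped
  - book 2 (The Glass Key): author_id=1 -> matches Scott
  - book 3 (The Old House): author_id=2 -> matches Smith
  - book 4 (The Iron Gate): author_id=NULL, no match -> dropped
  - book 5 (Silent Waters): author_id=4 -> matches Walker
  - book 6 (The Blue Door): author_id=4 -> matches Walker
So 2 of 6 rows are dropped.

SQL:
SELECT a.title, b.name AS author
FROM books a
INNER JOIN authors b ON a.author_id = b.id

Result:
title         | author
--------------+-------
The Glass Key | Scott 
The Old House | Smith 
Silent Waters | Walker
The Blue Door | Walker


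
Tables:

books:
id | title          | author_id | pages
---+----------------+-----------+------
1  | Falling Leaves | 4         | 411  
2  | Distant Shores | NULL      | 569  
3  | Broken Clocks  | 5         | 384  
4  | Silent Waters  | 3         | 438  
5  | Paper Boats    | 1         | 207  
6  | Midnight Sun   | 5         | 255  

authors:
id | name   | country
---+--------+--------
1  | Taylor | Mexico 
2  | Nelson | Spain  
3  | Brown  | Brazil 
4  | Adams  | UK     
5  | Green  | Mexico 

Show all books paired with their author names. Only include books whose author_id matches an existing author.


INNER JOIN keeps only books rows whose author_id matches an id in authors. Walk through each book:
  - book 1 (Falling Leaves): author_id=4 -> matches Adams
  - book 2 (Distant Shores): author_id=NULL, no match -> dropped
  - book 3 (Broken Clocks): author_id=5 -> matches Green
  - book 4 (Silent Waters): author_id=3 -> matches Brown
  - book 5 (Paper Boats): author_id=1 -> matches Taylor
  - book 6 (Midnight Sun): author_id=5 -> matches Green
So 1 of 6 rows is dropped.

SQL:
SELECT a.title, b.name AS author
FROM books a
INNER JOIN authors b ON a.author_id = b.id

Result:
title          | author
---------------+-------
Falling Leaves | Adams 
Broken Clocks  | Green 
Silent Waters  | Brown 
Paper Boats    | Taylor
Midnight Sun   | Green 


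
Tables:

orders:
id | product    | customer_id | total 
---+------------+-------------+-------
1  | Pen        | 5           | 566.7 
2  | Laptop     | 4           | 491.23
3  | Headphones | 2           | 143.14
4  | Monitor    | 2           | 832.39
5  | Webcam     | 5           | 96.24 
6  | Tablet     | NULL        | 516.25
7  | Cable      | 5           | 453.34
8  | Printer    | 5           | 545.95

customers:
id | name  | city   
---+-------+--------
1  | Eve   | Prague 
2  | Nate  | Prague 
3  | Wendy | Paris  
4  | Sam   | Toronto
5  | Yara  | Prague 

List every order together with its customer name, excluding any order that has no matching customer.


INNER JOIN keeps only orders rows whose customer_id matches an id in customers. Walk through each order:
  - order 1 (Pen): customer_id=5 -> matches Yara
  - order 2 (Laptop): customer_id=4 -> matches Sam
  - order 3 (Headphones): customer_id=2 -> matches Nate
  - order 4 (Monitor): customer_id=2 -> matches Nate
  - order 5 (Webcam): customer_id=5 -> matches Yara
  - order 6 (Tablet): customer_id=NULL, no match -> dropped
  - order 7 (Cable): customer_id=5 -> matches Yara
  - order 8 (Printer): customer_id=5 -> matches Yara
So 1 of 8 rows is dropped.

SQL:
SELECT a.product, b.name AS customer
FROM orders a
INNER JOIN customers b ON a.customer_id = b.id

Result:
product    | customer
-----------+---------
Pen        | Yara    
Laptop     | Sam     
Headphones | Nate    
Monitor    | Nate    
Webcam     | Yara    
Cable      | Yara    
Printer    | Yara    


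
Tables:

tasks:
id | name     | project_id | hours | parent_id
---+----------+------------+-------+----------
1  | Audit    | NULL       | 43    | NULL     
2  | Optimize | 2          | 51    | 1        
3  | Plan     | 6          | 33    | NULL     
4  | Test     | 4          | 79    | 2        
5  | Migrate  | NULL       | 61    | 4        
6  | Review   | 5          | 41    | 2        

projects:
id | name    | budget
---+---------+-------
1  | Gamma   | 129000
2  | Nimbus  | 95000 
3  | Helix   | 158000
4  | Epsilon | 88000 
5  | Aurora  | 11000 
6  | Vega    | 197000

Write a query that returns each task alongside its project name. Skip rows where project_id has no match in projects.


INNER JOIN keeps only tasks rows whose project_id matches an id in projects. Walk through each task:
  - task 1 (Audit): project_id=NULL, no match -> dropped
  - task 2 (Optimize): project_id=2 -> matches Nimbus
  - task 3 (Plan): project_id=6 -> matches Vega
  - task 4 (Test): project_id=4 -> matches Epsilon
  - task 5 (Migrate): project_id=NULL, no match -> dropped
  - task 6 (Review): project_id=5 -> matches Aurora
So 2 of 6 rows are dropped.

SQL:
SELECT a.name, b.name AS project
FROM tasks a
INNER JOIN projects b ON a.project_id = b.id

Result:
name     | project
---------+--------
Optimize | Nimbus 
Plan     | Vega   
Test     | Epsilon
Review   | Aurora 


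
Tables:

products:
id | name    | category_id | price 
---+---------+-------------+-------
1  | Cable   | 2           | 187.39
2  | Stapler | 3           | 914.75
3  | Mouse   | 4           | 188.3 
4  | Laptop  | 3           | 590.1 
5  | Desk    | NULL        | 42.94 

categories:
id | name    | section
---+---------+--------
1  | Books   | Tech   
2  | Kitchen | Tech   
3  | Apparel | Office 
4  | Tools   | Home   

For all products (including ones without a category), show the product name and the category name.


LEFT JOIN keeps every row from products (the left table); where category_id has no match in categories, the category columns become NULL. Walk through each product:
  - product 1 (Cable): category_id=2 -> matches Kitchen
  - product 2 (Stapler): category_id=3 -> matches Apparel
  - product 3 (Mouse): category_id=4 -> matches Tools
  - product 4 (Laptop): category_id=3 -> matches Apparel
  - product 5 (Desk): category_id=NULL, no match -> kept with NULL
All 5 rows appear; 1 has NULL category.

SQL:
SELECT a.name, b.name AS category
FROM products a
LEFT JOIN categories b ON a.category_id = b.id

Result:
name    | category
--------+---------
Cable   | Kitchen 
Stapler | Apparel 
Mouse   | Tools   
Laptop  | Apparel 
Desk    | NULL    
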